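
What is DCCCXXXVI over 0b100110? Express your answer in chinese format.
Convert DCCCXXXVI (Roman numeral) → 500 + 100 + 100 + 100 + 10 + 10 + 10 + 5 + 1 = 836 (decimal)
Convert 0b100110 (binary) → 32 + 4 + 2 = 38 (decimal)
Compute 836 ÷ 38 = 22
Convert 22 (decimal) → 22 = 2×10 + 2 → 二十二 (Chinese numeral)
二十二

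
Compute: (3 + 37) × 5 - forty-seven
Convert forty-seven (English words) → 47 (decimal)
Expression in decimal: (3 + 37) × 5 - 47
Parentheses first: 3 + 37 = 40
Multiply: 40 × 5 = 200
Subtract: 200 - 47 = 153
153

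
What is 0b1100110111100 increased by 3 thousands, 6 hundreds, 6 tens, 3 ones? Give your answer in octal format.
Convert 0b1100110111100 (binary) → 4096 + 2048 + 256 + 128 + 32 + 16 + 8 + 4 = 6588 (decimal)
Convert 3 thousands, 6 hundreds, 6 tens, 3 ones (place-value notation) → 3×1000 + 6×100 + 6×10 + 3 = 3663 (decimal)
Compute 6588 + 3663 = 10251
Convert 10251 (decimal) → 10251 = 2×4096 + 4×512 + 1×8 + 3 → 0o24013 (octal)
0o24013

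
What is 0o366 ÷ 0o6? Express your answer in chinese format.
Convert 0o366 (octal) → 3×64 + 6×8 + 6 = 246 (decimal)
Convert 0o6 (octal) → 6 (decimal)
Compute 246 ÷ 6 = 41
Convert 41 (decimal) → 41 = 4×10 + 1 → 四十一 (Chinese numeral)
四十一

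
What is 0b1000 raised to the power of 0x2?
Convert 0b1000 (binary) → 8 (decimal)
Convert 0x2 (hexadecimal) → 2 (decimal)
Compute 8 ^ 2 = 64
64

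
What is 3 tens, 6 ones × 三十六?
Convert 3 tens, 6 ones (place-value notation) → 3×10 + 6 = 36 (decimal)
Convert 三十六 (Chinese numeral) → 3×10 + 6 = 36 (decimal)
Compute 36 × 36 = 1296
1296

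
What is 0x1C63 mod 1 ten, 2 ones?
Convert 0x1C63 (hexadecimal) → 1×4096 + 12×256 + 6×16 + 3 = 7267 (decimal)
Convert 1 ten, 2 ones (place-value notation) → 1×10 + 2 = 12 (decimal)
Compute 7267 mod 12 = 7
7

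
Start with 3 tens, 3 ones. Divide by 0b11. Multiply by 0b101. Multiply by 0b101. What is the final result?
Convert 3 tens, 3 ones (place-value notation) → 3×10 + 3 = 33 (decimal)
Start: 33
Convert 0b11 (binary) → 2 + 1 = 3 (decimal)
33 ÷ 3 = 11
Convert 0b101 (binary) → 4 + 1 = 5 (decimal)
11 × 5 = 55
Convert 0b101 (binary) → 4 + 1 = 5 (decimal)
55 × 5 = 275
275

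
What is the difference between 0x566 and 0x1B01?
Convert 0x566 (hexadecimal) → 5×256 + 6×16 + 6 = 1382 (decimal)
Convert 0x1B01 (hexadecimal) → 1×4096 + 11×256 + 1 = 6913 (decimal)
Difference: |1382 - 6913| = 5531
5531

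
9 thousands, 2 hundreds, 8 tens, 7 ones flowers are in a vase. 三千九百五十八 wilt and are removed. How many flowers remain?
Convert 9 thousands, 2 hundreds, 8 tens, 7 ones (place-value notation) → 9×1000 + 2×100 + 8×10 + 7 = 9287 (decimal)
Convert 三千九百五十八 (Chinese numeral) → 3×1000 + 9×100 + 5×10 + 8 = 3958 (decimal)
Compute 9287 - 3958 = 5329
5329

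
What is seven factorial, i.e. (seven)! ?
Convert seven (English words) → 7 (decimal)
Compute 7! = 5040
5040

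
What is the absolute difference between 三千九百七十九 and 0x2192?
Convert 三千九百七十九 (Chinese numeral) → 3×1000 + 9×100 + 7×10 + 9 = 3979 (decimal)
Convert 0x2192 (hexadecimal) → 2×4096 + 1×256 + 9×16 + 2 = 8594 (decimal)
Compute |3979 - 8594| = 4615
4615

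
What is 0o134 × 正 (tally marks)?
Convert 0o134 (octal) → 1×64 + 3×8 + 4 = 92 (decimal)
Convert 正 (tally marks) → 5 (decimal)
Compute 92 × 5 = 460
460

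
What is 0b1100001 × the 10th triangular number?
Convert 0b1100001 (binary) → 64 + 32 + 1 = 97 (decimal)
Convert the 10th triangular number (triangular index) → 10×11/2 = 55 (decimal)
Compute 97 × 55 = 5335
5335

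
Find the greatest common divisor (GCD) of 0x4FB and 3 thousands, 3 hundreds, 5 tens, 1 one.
Convert 0x4FB (hexadecimal) → 4×256 + 15×16 + 11 = 1275 (decimal)
Convert 3 thousands, 3 hundreds, 5 tens, 1 one (place-value notation) → 3×1000 + 3×100 + 5×10 + 1 = 3351 (decimal)
Compute gcd(1275, 3351) = 3
3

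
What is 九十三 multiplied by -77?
Convert 九十三 (Chinese numeral) → 9×10 + 3 = 93 (decimal)
Compute 93 × -77 = -7161
-7161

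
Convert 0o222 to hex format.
Convert 0o222 (octal) → 2×64 + 2×8 + 2 = 146 (decimal)
Convert 146 (decimal) → 146 = 9×16 + 2 → 0x92 (hexadecimal)
0x92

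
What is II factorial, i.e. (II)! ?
Convert II (Roman numeral) → 1 + 1 = 2 (decimal)
Compute 2! = 2
2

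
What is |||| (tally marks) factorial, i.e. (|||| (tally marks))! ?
Convert |||| (tally marks) → 4 (decimal)
Compute 4! = 24
24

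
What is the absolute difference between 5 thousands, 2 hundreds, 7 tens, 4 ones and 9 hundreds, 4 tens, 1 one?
Convert 5 thousands, 2 hundreds, 7 tens, 4 ones (place-value notation) → 5×1000 + 2×100 + 7×10 + 4 = 5274 (decimal)
Convert 9 hundreds, 4 tens, 1 one (place-value notation) → 9×100 + 4×10 + 1 = 941 (decimal)
Compute |5274 - 941| = 4333
4333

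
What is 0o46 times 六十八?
Convert 0o46 (octal) → 4×8 + 6 = 38 (decimal)
Convert 六十八 (Chinese numeral) → 6×10 + 8 = 68 (decimal)
Compute 38 × 68 = 2584
2584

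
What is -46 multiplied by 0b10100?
Convert 0b10100 (binary) → 16 + 4 = 20 (decimal)
Compute -46 × 20 = -920
-920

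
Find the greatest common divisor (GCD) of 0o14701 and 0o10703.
Convert 0o14701 (octal) → 1×4096 + 4×512 + 7×64 + 1 = 6593 (decimal)
Convert 0o10703 (octal) → 1×4096 + 7×64 + 3 = 4547 (decimal)
Compute gcd(6593, 4547) = 1
1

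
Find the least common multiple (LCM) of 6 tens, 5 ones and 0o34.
Convert 6 tens, 5 ones (place-value notation) → 6×10 + 5 = 65 (decimal)
Convert 0o34 (octal) → 3×8 + 4 = 28 (decimal)
Compute lcm(65, 28) = 1820
1820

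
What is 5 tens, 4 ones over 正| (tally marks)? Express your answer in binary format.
Convert 5 tens, 4 ones (place-value notation) → 5×10 + 4 = 54 (decimal)
Convert 正| (tally marks) → 5 + 1 = 6 (decimal)
Compute 54 ÷ 6 = 9
Convert 9 (decimal) → 9 = 8 + 1 → 0b1001 (binary)
0b1001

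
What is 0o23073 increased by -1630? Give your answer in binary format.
Convert 0o23073 (octal) → 2×4096 + 3×512 + 7×8 + 3 = 9787 (decimal)
Compute 9787 + -1630 = 8157
Convert 8157 (decimal) → 8157 = 4096 + 2048 + 1024 + 512 + 256 + 128 + 64 + 16 + 8 + 4 + 1 → 0b1111111011101 (binary)
0b1111111011101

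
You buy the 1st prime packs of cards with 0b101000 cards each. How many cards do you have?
Convert 0b101000 (binary) → 32 + 8 = 40 (decimal)
Convert the 1st prime (prime index) → 2 (decimal)
Compute 40 × 2 = 80
80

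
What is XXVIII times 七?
Convert XXVIII (Roman numeral) → 10 + 10 + 5 + 1 + 1 + 1 = 28 (decimal)
Convert 七 (Chinese numeral) → 7 (decimal)
Compute 28 × 7 = 196
196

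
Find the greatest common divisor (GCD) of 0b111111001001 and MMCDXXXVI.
Convert 0b111111001001 (binary) → 2048 + 1024 + 512 + 256 + 128 + 64 + 8 + 1 = 4041 (decimal)
Convert MMCDXXXVI (Roman numeral) → 1000 + 1000 + 400 + 10 + 10 + 10 + 5 + 1 = 2436 (decimal)
Compute gcd(4041, 2436) = 3
3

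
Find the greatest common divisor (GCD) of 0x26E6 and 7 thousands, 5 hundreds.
Convert 0x26E6 (hexadecimal) → 2×4096 + 6×256 + 14×16 + 6 = 9958 (decimal)
Convert 7 thousands, 5 hundreds (place-value notation) → 7×1000 + 5×100 = 7500 (decimal)
Compute gcd(9958, 7500) = 2
2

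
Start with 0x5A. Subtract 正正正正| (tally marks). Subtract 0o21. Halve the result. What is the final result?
Convert 0x5A (hexadecimal) → 5×16 + 10 = 90 (decimal)
Start: 90
Convert 正正正正| (tally marks) → 5 + 5 + 5 + 5 + 1 = 21 (decimal)
90 - 21 = 69
Convert 0o21 (octal) → 2×8 + 1 = 17 (decimal)
69 - 17 = 52
52 ÷ 2 = 26
26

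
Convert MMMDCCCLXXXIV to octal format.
Convert MMMDCCCLXXXIV (Roman numeral) → 1000 + 1000 + 1000 + 500 + 100 + 100 + 100 + 50 + 10 + 10 + 10 + 4 = 3884 (decimal)
Convert 3884 (decimal) → 3884 = 7×512 + 4×64 + 5×8 + 4 → 0o7454 (octal)
0o7454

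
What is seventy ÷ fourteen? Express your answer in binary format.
Convert seventy (English words) → 70 (decimal)
Convert fourteen (English words) → 14 (decimal)
Compute 70 ÷ 14 = 5
Convert 5 (decimal) → 5 = 4 + 1 → 0b101 (binary)
0b101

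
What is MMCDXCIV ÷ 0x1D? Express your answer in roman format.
Convert MMCDXCIV (Roman numeral) → 1000 + 1000 + 400 + 90 + 4 = 2494 (decimal)
Convert 0x1D (hexadecimal) → 1×16 + 13 = 29 (decimal)
Compute 2494 ÷ 29 = 86
Convert 86 (decimal) → 86 = 50 + 10 + 10 + 10 + 5 + 1 → LXXXVI (Roman numeral)
LXXXVI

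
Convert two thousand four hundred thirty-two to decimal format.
Convert two thousand four hundred thirty-two (English words) → 2×1000 + 4×100 + 32 = 2432 (decimal)
2432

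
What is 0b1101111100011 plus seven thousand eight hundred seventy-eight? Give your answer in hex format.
Convert 0b1101111100011 (binary) → 4096 + 2048 + 512 + 256 + 128 + 64 + 32 + 2 + 1 = 7139 (decimal)
Convert seven thousand eight hundred seventy-eight (English words) → 7×1000 + 8×100 + 78 = 7878 (decimal)
Compute 7139 + 7878 = 15017
Convert 15017 (decimal) → 15017 = 3×4096 + 10×256 + 10×16 + 9 → 0x3AA9 (hexadecimal)
0x3AA9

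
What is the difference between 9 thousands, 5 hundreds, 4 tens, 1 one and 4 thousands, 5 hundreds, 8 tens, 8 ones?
Convert 9 thousands, 5 hundreds, 4 tens, 1 one (place-value notation) → 9×1000 + 5×100 + 4×10 + 1 = 9541 (decimal)
Convert 4 thousands, 5 hundreds, 8 tens, 8 ones (place-value notation) → 4×1000 + 5×100 + 8×10 + 8 = 4588 (decimal)
Difference: |9541 - 4588| = 4953
4953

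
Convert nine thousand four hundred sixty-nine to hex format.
Convert nine thousand four hundred sixty-nine (English words) → 9×1000 + 4×100 + 69 = 9469 (decimal)
Convert 9469 (decimal) → 9469 = 2×4096 + 4×256 + 15×16 + 13 → 0x24FD (hexadecimal)
0x24FD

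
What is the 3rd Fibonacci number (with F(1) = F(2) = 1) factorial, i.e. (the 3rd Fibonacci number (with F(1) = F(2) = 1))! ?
Convert the 3rd Fibonacci number (with F(1) = F(2) = 1) (Fibonacci index) → 1, 1, 2 → 2 (decimal)
Compute 2! = 2
2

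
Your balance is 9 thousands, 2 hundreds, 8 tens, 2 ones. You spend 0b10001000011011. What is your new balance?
Convert 9 thousands, 2 hundreds, 8 tens, 2 ones (place-value notation) → 9×1000 + 2×100 + 8×10 + 2 = 9282 (decimal)
Convert 0b10001000011011 (binary) → 8192 + 512 + 16 + 8 + 2 + 1 = 8731 (decimal)
Compute 9282 - 8731 = 551
551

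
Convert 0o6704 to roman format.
Convert 0o6704 (octal) → 6×512 + 7×64 + 4 = 3524 (decimal)
Convert 3524 (decimal) → 3524 = 1000 + 1000 + 1000 + 500 + 10 + 10 + 4 → MMMDXXIV (Roman numeral)
MMMDXXIV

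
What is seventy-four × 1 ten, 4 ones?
Convert seventy-four (English words) → 74 (decimal)
Convert 1 ten, 4 ones (place-value notation) → 1×10 + 4 = 14 (decimal)
Compute 74 × 14 = 1036
1036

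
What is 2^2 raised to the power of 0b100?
Convert 2^2 (power) → 4 (decimal)
Convert 0b100 (binary) → 4 (decimal)
Compute 4 ^ 4 = 256
256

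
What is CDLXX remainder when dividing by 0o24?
Convert CDLXX (Roman numeral) → 400 + 50 + 10 + 10 = 470 (decimal)
Convert 0o24 (octal) → 2×8 + 4 = 20 (decimal)
Compute 470 mod 20 = 10
10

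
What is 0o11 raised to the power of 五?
Convert 0o11 (octal) → 1×8 + 1 = 9 (decimal)
Convert 五 (Chinese numeral) → 5 (decimal)
Compute 9 ^ 5 = 59049
59049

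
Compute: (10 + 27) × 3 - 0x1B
Convert 0x1B (hexadecimal) → 1×16 + 11 = 27 (decimal)
Expression in decimal: (10 + 27) × 3 - 27
Parentheses first: 10 + 27 = 37
Multiply: 37 × 3 = 111
Subtract: 111 - 27 = 84
84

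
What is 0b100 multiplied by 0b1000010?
Convert 0b100 (binary) → 4 (decimal)
Convert 0b1000010 (binary) → 64 + 2 = 66 (decimal)
Compute 4 × 66 = 264
264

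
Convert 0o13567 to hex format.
Convert 0o13567 (octal) → 1×4096 + 3×512 + 5×64 + 6×8 + 7 = 6007 (decimal)
Convert 6007 (decimal) → 6007 = 1×4096 + 7×256 + 7×16 + 7 → 0x1777 (hexadecimal)
0x1777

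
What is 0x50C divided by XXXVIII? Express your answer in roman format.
Convert 0x50C (hexadecimal) → 5×256 + 12 = 1292 (decimal)
Convert XXXVIII (Roman numeral) → 10 + 10 + 10 + 5 + 1 + 1 + 1 = 38 (decimal)
Compute 1292 ÷ 38 = 34
Convert 34 (decimal) → 34 = 10 + 10 + 10 + 4 → XXXIV (Roman numeral)
XXXIV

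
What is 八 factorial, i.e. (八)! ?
Convert 八 (Chinese numeral) → 8 (decimal)
Compute 8! = 40320
40320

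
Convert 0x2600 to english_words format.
Convert 0x2600 (hexadecimal) → 2×4096 + 6×256 = 9728 (decimal)
Convert 9728 (decimal) → 9728 = 9×1000 + 7×100 + 28 → nine thousand seven hundred twenty-eight (English words)
nine thousand seven hundred twenty-eight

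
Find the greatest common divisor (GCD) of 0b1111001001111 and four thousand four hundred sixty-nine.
Convert 0b1111001001111 (binary) → 4096 + 2048 + 1024 + 512 + 64 + 8 + 4 + 2 + 1 = 7759 (decimal)
Convert four thousand four hundred sixty-nine (English words) → 4×1000 + 4×100 + 69 = 4469 (decimal)
Compute gcd(7759, 4469) = 1
1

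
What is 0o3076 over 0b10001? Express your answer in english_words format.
Convert 0o3076 (octal) → 3×512 + 7×8 + 6 = 1598 (decimal)
Convert 0b10001 (binary) → 16 + 1 = 17 (decimal)
Compute 1598 ÷ 17 = 94
Convert 94 (decimal) → ninety-four (English words)
ninety-four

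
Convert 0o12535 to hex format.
Convert 0o12535 (octal) → 1×4096 + 2×512 + 5×64 + 3×8 + 5 = 5469 (decimal)
Convert 5469 (decimal) → 5469 = 1×4096 + 5×256 + 5×16 + 13 → 0x155D (hexadecimal)
0x155D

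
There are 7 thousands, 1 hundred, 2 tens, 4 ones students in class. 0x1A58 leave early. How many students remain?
Convert 7 thousands, 1 hundred, 2 tens, 4 ones (place-value notation) → 7×1000 + 1×100 + 2×10 + 4 = 7124 (decimal)
Convert 0x1A58 (hexadecimal) → 1×4096 + 10×256 + 5×16 + 8 = 6744 (decimal)
Compute 7124 - 6744 = 380
380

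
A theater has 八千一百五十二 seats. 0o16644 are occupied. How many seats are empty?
Convert 八千一百五十二 (Chinese numeral) → 8×1000 + 1×100 + 5×10 + 2 = 8152 (decimal)
Convert 0o16644 (octal) → 1×4096 + 6×512 + 6×64 + 4×8 + 4 = 7588 (decimal)
Compute 8152 - 7588 = 564
564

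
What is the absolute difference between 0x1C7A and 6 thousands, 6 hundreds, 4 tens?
Convert 0x1C7A (hexadecimal) → 1×4096 + 12×256 + 7×16 + 10 = 7290 (decimal)
Convert 6 thousands, 6 hundreds, 4 tens (place-value notation) → 6×1000 + 6×100 + 4×10 = 6640 (decimal)
Compute |7290 - 6640| = 650
650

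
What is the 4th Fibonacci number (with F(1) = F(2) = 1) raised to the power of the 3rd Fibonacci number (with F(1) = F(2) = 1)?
Convert the 4th Fibonacci number (with F(1) = F(2) = 1) (Fibonacci index) → 1, 1, 2, 3 → 3 (decimal)
Convert the 3rd Fibonacci number (with F(1) = F(2) = 1) (Fibonacci index) → 1, 1, 2 → 2 (decimal)
Compute 3 ^ 2 = 9
9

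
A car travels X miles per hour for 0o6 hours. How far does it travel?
Convert X (Roman numeral) → 10 (decimal)
Convert 0o6 (octal) → 6 (decimal)
Compute 10 × 6 = 60
60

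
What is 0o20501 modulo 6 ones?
Convert 0o20501 (octal) → 2×4096 + 5×64 + 1 = 8513 (decimal)
Convert 6 ones (place-value notation) → 6 (decimal)
Compute 8513 mod 6 = 5
5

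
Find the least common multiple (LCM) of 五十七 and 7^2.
Convert 五十七 (Chinese numeral) → 5×10 + 7 = 57 (decimal)
Convert 7^2 (power) → 49 (decimal)
Compute lcm(57, 49) = 2793
2793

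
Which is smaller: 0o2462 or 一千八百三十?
Convert 0o2462 (octal) → 2×512 + 4×64 + 6×8 + 2 = 1330 (decimal)
Convert 一千八百三十 (Chinese numeral) → 1×1000 + 8×100 + 3×10 = 1830 (decimal)
Compare 1330 vs 1830: smaller = 1330
1330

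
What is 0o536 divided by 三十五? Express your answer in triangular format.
Convert 0o536 (octal) → 5×64 + 3×8 + 6 = 350 (decimal)
Convert 三十五 (Chinese numeral) → 3×10 + 5 = 35 (decimal)
Compute 350 ÷ 35 = 10
Convert 10 (decimal) → 10 = 4×5/2 → the 4th triangular number (triangular index)
the 4th triangular number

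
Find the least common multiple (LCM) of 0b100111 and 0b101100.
Convert 0b100111 (binary) → 32 + 4 + 2 + 1 = 39 (decimal)
Convert 0b101100 (binary) → 32 + 8 + 4 = 44 (decimal)
Compute lcm(39, 44) = 1716
1716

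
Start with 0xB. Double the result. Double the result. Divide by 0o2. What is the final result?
Convert 0xB (hexadecimal) → 11 (decimal)
Start: 11
11 × 2 = 22
22 × 2 = 44
Convert 0o2 (octal) → 2 (decimal)
44 ÷ 2 = 22
22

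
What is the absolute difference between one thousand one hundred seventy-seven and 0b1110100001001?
Convert one thousand one hundred seventy-seven (English words) → 1×1000 + 1×100 + 77 = 1177 (decimal)
Convert 0b1110100001001 (binary) → 4096 + 2048 + 1024 + 256 + 8 + 1 = 7433 (decimal)
Compute |1177 - 7433| = 6256
6256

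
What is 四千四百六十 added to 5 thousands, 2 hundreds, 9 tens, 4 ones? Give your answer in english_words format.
Convert 四千四百六十 (Chinese numeral) → 4×1000 + 4×100 + 6×10 = 4460 (decimal)
Convert 5 thousands, 2 hundreds, 9 tens, 4 ones (place-value notation) → 5×1000 + 2×100 + 9×10 + 4 = 5294 (decimal)
Compute 4460 + 5294 = 9754
Convert 9754 (decimal) → 9754 = 9×1000 + 7×100 + 54 → nine thousand seven hundred fifty-four (English words)
nine thousand seven hundred fifty-four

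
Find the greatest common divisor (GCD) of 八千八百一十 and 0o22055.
Convert 八千八百一十 (Chinese numeral) → 8×1000 + 8×100 + 1×10 = 8810 (decimal)
Convert 0o22055 (octal) → 2×4096 + 2×512 + 5×8 + 5 = 9261 (decimal)
Compute gcd(8810, 9261) = 1
1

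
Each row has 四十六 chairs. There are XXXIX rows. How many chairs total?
Convert 四十六 (Chinese numeral) → 4×10 + 6 = 46 (decimal)
Convert XXXIX (Roman numeral) → 10 + 10 + 10 + 9 = 39 (decimal)
Compute 46 × 39 = 1794
1794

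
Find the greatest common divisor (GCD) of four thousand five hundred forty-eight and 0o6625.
Convert four thousand five hundred forty-eight (English words) → 4×1000 + 5×100 + 48 = 4548 (decimal)
Convert 0o6625 (octal) → 6×512 + 6×64 + 2×8 + 5 = 3477 (decimal)
Compute gcd(4548, 3477) = 3
3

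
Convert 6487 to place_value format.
Convert 6487 (decimal) → 6487 = 6×1000 + 4×100 + 8×10 + 7 → 6 thousands, 4 hundreds, 8 tens, 7 ones (place-value notation)
6 thousands, 4 hundreds, 8 tens, 7 ones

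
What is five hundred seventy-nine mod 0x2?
Convert five hundred seventy-nine (English words) → 5×100 + 79 = 579 (decimal)
Convert 0x2 (hexadecimal) → 2 (decimal)
Compute 579 mod 2 = 1
1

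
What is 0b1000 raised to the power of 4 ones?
Convert 0b1000 (binary) → 8 (decimal)
Convert 4 ones (place-value notation) → 4 (decimal)
Compute 8 ^ 4 = 4096
4096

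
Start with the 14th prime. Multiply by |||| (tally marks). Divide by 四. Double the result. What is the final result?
Convert the 14th prime (prime index) → 43 (decimal)
Start: 43
Convert |||| (tally marks) → 4 (decimal)
43 × 4 = 172
Convert 四 (Chinese numeral) → 4 (decimal)
172 ÷ 4 = 43
43 × 2 = 86
86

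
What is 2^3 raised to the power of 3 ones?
Convert 2^3 (power) → 8 (decimal)
Convert 3 ones (place-value notation) → 3 (decimal)
Compute 8 ^ 3 = 512
512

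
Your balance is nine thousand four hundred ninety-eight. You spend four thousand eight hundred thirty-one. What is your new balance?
Convert nine thousand four hundred ninety-eight (English words) → 9×1000 + 4×100 + 98 = 9498 (decimal)
Convert four thousand eight hundred thirty-one (English words) → 4×1000 + 8×100 + 31 = 4831 (decimal)
Compute 9498 - 4831 = 4667
4667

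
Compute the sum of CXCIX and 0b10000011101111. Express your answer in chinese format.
Convert CXCIX (Roman numeral) → 100 + 90 + 9 = 199 (decimal)
Convert 0b10000011101111 (binary) → 8192 + 128 + 64 + 32 + 8 + 4 + 2 + 1 = 8431 (decimal)
Compute 199 + 8431 = 8630
Convert 8630 (decimal) → 8630 = 8×1000 + 6×100 + 3×10 → 八千六百三十 (Chinese numeral)
八千六百三十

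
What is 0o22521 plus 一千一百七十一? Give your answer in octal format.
Convert 0o22521 (octal) → 2×4096 + 2×512 + 5×64 + 2×8 + 1 = 9553 (decimal)
Convert 一千一百七十一 (Chinese numeral) → 1×1000 + 1×100 + 7×10 + 1 = 1171 (decimal)
Compute 9553 + 1171 = 10724
Convert 10724 (decimal) → 10724 = 2×4096 + 4×512 + 7×64 + 4×8 + 4 → 0o24744 (octal)
0o24744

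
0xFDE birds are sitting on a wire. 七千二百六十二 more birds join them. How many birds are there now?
Convert 0xFDE (hexadecimal) → 15×256 + 13×16 + 14 = 4062 (decimal)
Convert 七千二百六十二 (Chinese numeral) → 7×1000 + 2×100 + 6×10 + 2 = 7262 (decimal)
Compute 4062 + 7262 = 11324
11324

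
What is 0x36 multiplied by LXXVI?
Convert 0x36 (hexadecimal) → 3×16 + 6 = 54 (decimal)
Convert LXXVI (Roman numeral) → 50 + 10 + 10 + 5 + 1 = 76 (decimal)
Compute 54 × 76 = 4104
4104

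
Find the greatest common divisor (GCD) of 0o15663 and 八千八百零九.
Convert 0o15663 (octal) → 1×4096 + 5×512 + 6×64 + 6×8 + 3 = 7091 (decimal)
Convert 八千八百零九 (Chinese numeral) → 8×1000 + 8×100 + 9 = 8809 (decimal)
Compute gcd(7091, 8809) = 1
1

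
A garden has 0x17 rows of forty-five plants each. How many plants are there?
Convert forty-five (English words) → 45 (decimal)
Convert 0x17 (hexadecimal) → 1×16 + 7 = 23 (decimal)
Compute 45 × 23 = 1035
1035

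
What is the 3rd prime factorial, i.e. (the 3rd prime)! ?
Convert the 3rd prime (prime index) → 5 (decimal)
Compute 5! = 120
120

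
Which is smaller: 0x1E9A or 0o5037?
Convert 0x1E9A (hexadecimal) → 1×4096 + 14×256 + 9×16 + 10 = 7834 (decimal)
Convert 0o5037 (octal) → 5×512 + 3×8 + 7 = 2591 (decimal)
Compare 7834 vs 2591: smaller = 2591
2591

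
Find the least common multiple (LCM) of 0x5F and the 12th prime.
Convert 0x5F (hexadecimal) → 5×16 + 15 = 95 (decimal)
Convert the 12th prime (prime index) → 37 (decimal)
Compute lcm(95, 37) = 3515
3515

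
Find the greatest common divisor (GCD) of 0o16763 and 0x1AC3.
Convert 0o16763 (octal) → 1×4096 + 6×512 + 7×64 + 6×8 + 3 = 7667 (decimal)
Convert 0x1AC3 (hexadecimal) → 1×4096 + 10×256 + 12×16 + 3 = 6851 (decimal)
Compute gcd(7667, 6851) = 17
17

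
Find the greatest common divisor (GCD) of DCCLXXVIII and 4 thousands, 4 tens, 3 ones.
Convert DCCLXXVIII (Roman numeral) → 500 + 100 + 100 + 50 + 10 + 10 + 5 + 1 + 1 + 1 = 778 (decimal)
Convert 4 thousands, 4 tens, 3 ones (place-value notation) → 4×1000 + 4×10 + 3 = 4043 (decimal)
Compute gcd(778, 4043) = 1
1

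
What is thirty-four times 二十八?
Convert thirty-four (English words) → 34 (decimal)
Convert 二十八 (Chinese numeral) → 2×10 + 8 = 28 (decimal)
Compute 34 × 28 = 952
952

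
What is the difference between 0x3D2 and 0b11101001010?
Convert 0x3D2 (hexadecimal) → 3×256 + 13×16 + 2 = 978 (decimal)
Convert 0b11101001010 (binary) → 1024 + 512 + 256 + 64 + 8 + 2 = 1866 (decimal)
Difference: |978 - 1866| = 888
888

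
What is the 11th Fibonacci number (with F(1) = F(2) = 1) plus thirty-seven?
The 11th Fibonacci number (with F(1) = F(2) = 1): 1, 1, 2, 3, 5, 8, 13, 21, 34, 55, 89 → 89
Convert thirty-seven (English words) → 37 (decimal)
Compute 89 + 37 = 126
126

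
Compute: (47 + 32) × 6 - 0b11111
Convert 0b11111 (binary) → 16 + 8 + 4 + 2 + 1 = 31 (decimal)
Expression in decimal: (47 + 32) × 6 - 31
Parentheses first: 47 + 32 = 79
Multiply: 79 × 6 = 474
Subtract: 474 - 31 = 443
443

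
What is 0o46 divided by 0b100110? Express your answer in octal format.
Convert 0o46 (octal) → 4×8 + 6 = 38 (decimal)
Convert 0b100110 (binary) → 32 + 4 + 2 = 38 (decimal)
Compute 38 ÷ 38 = 1
Convert 1 (decimal) → 0o1 (octal)
0o1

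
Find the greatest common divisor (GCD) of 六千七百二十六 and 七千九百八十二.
Convert 六千七百二十六 (Chinese numeral) → 6×1000 + 7×100 + 2×10 + 6 = 6726 (decimal)
Convert 七千九百八十二 (Chinese numeral) → 7×1000 + 9×100 + 8×10 + 2 = 7982 (decimal)
Compute gcd(6726, 7982) = 2
2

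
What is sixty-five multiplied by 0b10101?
Convert sixty-five (English words) → 65 (decimal)
Convert 0b10101 (binary) → 16 + 4 + 1 = 21 (decimal)
Compute 65 × 21 = 1365
1365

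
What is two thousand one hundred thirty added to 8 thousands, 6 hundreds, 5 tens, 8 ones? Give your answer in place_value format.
Convert two thousand one hundred thirty (English words) → 2×1000 + 1×100 + 30 = 2130 (decimal)
Convert 8 thousands, 6 hundreds, 5 tens, 8 ones (place-value notation) → 8×1000 + 6×100 + 5×10 + 8 = 8658 (decimal)
Compute 2130 + 8658 = 10788
Convert 10788 (decimal) → 10788 = 10×1000 + 7×100 + 8×10 + 8 → 10 thousands, 7 hundreds, 8 tens, 8 ones (place-value notation)
10 thousands, 7 hundreds, 8 tens, 8 ones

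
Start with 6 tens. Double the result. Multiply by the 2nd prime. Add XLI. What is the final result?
Convert 6 tens (place-value notation) → 6×10 = 60 (decimal)
Start: 60
60 × 2 = 120
Convert the 2nd prime (prime index) → 3 (decimal)
120 × 3 = 360
Convert XLI (Roman numeral) → 40 + 1 = 41 (decimal)
360 + 41 = 401
401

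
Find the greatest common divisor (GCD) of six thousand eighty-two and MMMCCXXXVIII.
Convert six thousand eighty-two (English words) → 6×1000 + 82 = 6082 (decimal)
Convert MMMCCXXXVIII (Roman numeral) → 1000 + 1000 + 1000 + 100 + 100 + 10 + 10 + 10 + 5 + 1 + 1 + 1 = 3238 (decimal)
Compute gcd(6082, 3238) = 2
2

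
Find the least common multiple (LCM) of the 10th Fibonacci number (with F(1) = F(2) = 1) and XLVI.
Convert the 10th Fibonacci number (with F(1) = F(2) = 1) (Fibonacci index) → 1, 1, 2, 3, 5, 8, 13, 21, 34, 55 → 55 (decimal)
Convert XLVI (Roman numeral) → 40 + 5 + 1 = 46 (decimal)
Compute lcm(55, 46) = 2530
2530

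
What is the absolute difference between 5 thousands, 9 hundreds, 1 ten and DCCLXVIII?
Convert 5 thousands, 9 hundreds, 1 ten (place-value notation) → 5×1000 + 9×100 + 1×10 = 5910 (decimal)
Convert DCCLXVIII (Roman numeral) → 500 + 100 + 100 + 50 + 10 + 5 + 1 + 1 + 1 = 768 (decimal)
Compute |5910 - 768| = 5142
5142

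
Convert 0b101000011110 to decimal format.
Convert 0b101000011110 (binary) → 2048 + 512 + 16 + 8 + 4 + 2 = 2590 (decimal)
2590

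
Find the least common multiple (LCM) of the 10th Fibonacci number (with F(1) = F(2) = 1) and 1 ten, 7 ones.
Convert the 10th Fibonacci number (with F(1) = F(2) = 1) (Fibonacci index) → 1, 1, 2, 3, 5, 8, 13, 21, 34, 55 → 55 (decimal)
Convert 1 ten, 7 ones (place-value notation) → 1×10 + 7 = 17 (decimal)
Compute lcm(55, 17) = 935
935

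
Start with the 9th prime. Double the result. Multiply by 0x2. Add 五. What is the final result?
Convert the 9th prime (prime index) → 23 (decimal)
Start: 23
23 × 2 = 46
Convert 0x2 (hexadecimal) → 2 (decimal)
46 × 2 = 92
Convert 五 (Chinese numeral) → 5 (decimal)
92 + 5 = 97
97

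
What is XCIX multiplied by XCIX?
Convert XCIX (Roman numeral) → 90 + 9 = 99 (decimal)
Convert XCIX (Roman numeral) → 90 + 9 = 99 (decimal)
Compute 99 × 99 = 9801
9801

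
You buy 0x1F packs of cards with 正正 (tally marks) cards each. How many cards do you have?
Convert 正正 (tally marks) → 5 + 5 = 10 (decimal)
Convert 0x1F (hexadecimal) → 1×16 + 15 = 31 (decimal)
Compute 10 × 31 = 310
310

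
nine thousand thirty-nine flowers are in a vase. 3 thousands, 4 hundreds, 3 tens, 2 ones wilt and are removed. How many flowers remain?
Convert nine thousand thirty-nine (English words) → 9×1000 + 39 = 9039 (decimal)
Convert 3 thousands, 4 hundreds, 3 tens, 2 ones (place-value notation) → 3×1000 + 4×100 + 3×10 + 2 = 3432 (decimal)
Compute 9039 - 3432 = 5607
5607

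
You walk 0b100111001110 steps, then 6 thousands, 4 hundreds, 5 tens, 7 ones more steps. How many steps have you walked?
Convert 0b100111001110 (binary) → 2048 + 256 + 128 + 64 + 8 + 4 + 2 = 2510 (decimal)
Convert 6 thousands, 4 hundreds, 5 tens, 7 ones (place-value notation) → 6×1000 + 4×100 + 5×10 + 7 = 6457 (decimal)
Compute 2510 + 6457 = 8967
8967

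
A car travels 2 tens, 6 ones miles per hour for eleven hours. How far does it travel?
Convert 2 tens, 6 ones (place-value notation) → 2×10 + 6 = 26 (decimal)
Convert eleven (English words) → 11 (decimal)
Compute 26 × 11 = 286
286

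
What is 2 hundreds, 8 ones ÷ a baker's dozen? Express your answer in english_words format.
Convert 2 hundreds, 8 ones (place-value notation) → 2×100 + 8 = 208 (decimal)
Convert a baker's dozen (colloquial) → 13 (decimal)
Compute 208 ÷ 13 = 16
Convert 16 (decimal) → sixteen (English words)
sixteen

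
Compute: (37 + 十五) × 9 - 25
Convert 十五 (Chinese numeral) → 1×10 + 5 = 15 (decimal)
Expression in decimal: (37 + 15) × 9 - 25
Parentheses first: 37 + 15 = 52
Multiply: 52 × 9 = 468
Subtract: 468 - 25 = 443
443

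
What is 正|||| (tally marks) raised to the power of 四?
Convert 正|||| (tally marks) → 5 + 4 = 9 (decimal)
Convert 四 (Chinese numeral) → 4 (decimal)
Compute 9 ^ 4 = 6561
6561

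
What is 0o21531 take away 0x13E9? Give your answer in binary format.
Convert 0o21531 (octal) → 2×4096 + 1×512 + 5×64 + 3×8 + 1 = 9049 (decimal)
Convert 0x13E9 (hexadecimal) → 1×4096 + 3×256 + 14×16 + 9 = 5097 (decimal)
Compute 9049 - 5097 = 3952
Convert 3952 (decimal) → 3952 = 2048 + 1024 + 512 + 256 + 64 + 32 + 16 → 0b111101110000 (binary)
0b111101110000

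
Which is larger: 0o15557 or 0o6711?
Convert 0o15557 (octal) → 1×4096 + 5×512 + 5×64 + 5×8 + 7 = 7023 (decimal)
Convert 0o6711 (octal) → 6×512 + 7×64 + 1×8 + 1 = 3529 (decimal)
Compare 7023 vs 3529: larger = 7023
7023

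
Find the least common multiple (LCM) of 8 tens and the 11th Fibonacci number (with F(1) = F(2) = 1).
Convert 8 tens (place-value notation) → 8×10 = 80 (decimal)
Convert the 11th Fibonacci number (with F(1) = F(2) = 1) (Fibonacci index) → 1, 1, 2, 3, 5, 8, 13, 21, 34, 55, 89 → 89 (decimal)
Compute lcm(80, 89) = 7120
7120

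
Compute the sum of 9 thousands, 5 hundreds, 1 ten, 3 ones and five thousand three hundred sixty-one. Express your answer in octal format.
Convert 9 thousands, 5 hundreds, 1 ten, 3 ones (place-value notation) → 9×1000 + 5×100 + 1×10 + 3 = 9513 (decimal)
Convert five thousand three hundred sixty-one (English words) → 5×1000 + 3×100 + 61 = 5361 (decimal)
Compute 9513 + 5361 = 14874
Convert 14874 (decimal) → 14874 = 3×4096 + 5×512 + 3×8 + 2 → 0o35032 (octal)
0o35032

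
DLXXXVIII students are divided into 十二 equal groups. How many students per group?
Convert DLXXXVIII (Roman numeral) → 500 + 50 + 10 + 10 + 10 + 5 + 1 + 1 + 1 = 588 (decimal)
Convert 十二 (Chinese numeral) → 1×10 + 2 = 12 (decimal)
Compute 588 ÷ 12 = 49
49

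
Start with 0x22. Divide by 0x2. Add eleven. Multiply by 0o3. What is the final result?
Convert 0x22 (hexadecimal) → 2×16 + 2 = 34 (decimal)
Start: 34
Convert 0x2 (hexadecimal) → 2 (decimal)
34 ÷ 2 = 17
Convert eleven (English words) → 11 (decimal)
17 + 11 = 28
Convert 0o3 (octal) → 3 (decimal)
28 × 3 = 84
84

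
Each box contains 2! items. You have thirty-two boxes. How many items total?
Convert 2! (factorial) → 2 (decimal)
Convert thirty-two (English words) → 32 (decimal)
Compute 2 × 32 = 64
64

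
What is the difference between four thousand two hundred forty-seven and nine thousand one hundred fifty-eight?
Convert four thousand two hundred forty-seven (English words) → 4×1000 + 2×100 + 47 = 4247 (decimal)
Convert nine thousand one hundred fifty-eight (English words) → 9×1000 + 1×100 + 58 = 9158 (decimal)
Difference: |4247 - 9158| = 4911
4911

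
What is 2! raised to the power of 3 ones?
Convert 2! (factorial) → 2 (decimal)
Convert 3 ones (place-value notation) → 3 (decimal)
Compute 2 ^ 3 = 8
8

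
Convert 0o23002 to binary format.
Convert 0o23002 (octal) → 2×4096 + 3×512 + 2 = 9730 (decimal)
Convert 9730 (decimal) → 9730 = 8192 + 1024 + 512 + 2 → 0b10011000000010 (binary)
0b10011000000010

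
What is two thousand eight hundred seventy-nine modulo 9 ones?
Convert two thousand eight hundred seventy-nine (English words) → 2×1000 + 8×100 + 79 = 2879 (decimal)
Convert 9 ones (place-value notation) → 9 (decimal)
Compute 2879 mod 9 = 8
8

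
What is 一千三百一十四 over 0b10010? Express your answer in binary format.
Convert 一千三百一十四 (Chinese numeral) → 1×1000 + 3×100 + 1×10 + 4 = 1314 (decimal)
Convert 0b10010 (binary) → 16 + 2 = 18 (decimal)
Compute 1314 ÷ 18 = 73
Convert 73 (decimal) → 73 = 64 + 8 + 1 → 0b1001001 (binary)
0b1001001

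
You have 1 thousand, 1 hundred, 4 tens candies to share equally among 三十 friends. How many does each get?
Convert 1 thousand, 1 hundred, 4 tens (place-value notation) → 1×1000 + 1×100 + 4×10 = 1140 (decimal)
Convert 三十 (Chinese numeral) → 3×10 = 30 (decimal)
Compute 1140 ÷ 30 = 38
38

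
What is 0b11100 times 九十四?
Convert 0b11100 (binary) → 16 + 8 + 4 = 28 (decimal)
Convert 九十四 (Chinese numeral) → 9×10 + 4 = 94 (decimal)
Compute 28 × 94 = 2632
2632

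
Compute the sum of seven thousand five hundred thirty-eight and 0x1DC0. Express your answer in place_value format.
Convert seven thousand five hundred thirty-eight (English words) → 7×1000 + 5×100 + 38 = 7538 (decimal)
Convert 0x1DC0 (hexadecimal) → 1×4096 + 13×256 + 12×16 = 7616 (decimal)
Compute 7538 + 7616 = 15154
Convert 15154 (decimal) → 15154 = 15×1000 + 1×100 + 5×10 + 4 → 15 thousands, 1 hundred, 5 tens, 4 ones (place-value notation)
15 thousands, 1 hundred, 5 tens, 4 ones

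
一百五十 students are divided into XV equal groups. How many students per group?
Convert 一百五十 (Chinese numeral) → 1×100 + 5×10 = 150 (decimal)
Convert XV (Roman numeral) → 10 + 5 = 15 (decimal)
Compute 150 ÷ 15 = 10
10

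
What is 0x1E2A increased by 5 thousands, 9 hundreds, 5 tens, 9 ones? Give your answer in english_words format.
Convert 0x1E2A (hexadecimal) → 1×4096 + 14×256 + 2×16 + 10 = 7722 (decimal)
Convert 5 thousands, 9 hundreds, 5 tens, 9 ones (place-value notation) → 5×1000 + 9×100 + 5×10 + 9 = 5959 (decimal)
Compute 7722 + 5959 = 13681
Convert 13681 (decimal) → 13681 = 13×1000 + 6×100 + 81 → thirteen thousand six hundred eighty-one (English words)
thirteen thousand six hundred eighty-one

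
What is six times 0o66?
Convert six (English words) → 6 (decimal)
Convert 0o66 (octal) → 6×8 + 6 = 54 (decimal)
Compute 6 × 54 = 324
324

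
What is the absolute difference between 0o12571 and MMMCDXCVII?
Convert 0o12571 (octal) → 1×4096 + 2×512 + 5×64 + 7×8 + 1 = 5497 (decimal)
Convert MMMCDXCVII (Roman numeral) → 1000 + 1000 + 1000 + 400 + 90 + 5 + 1 + 1 = 3497 (decimal)
Compute |5497 - 3497| = 2000
2000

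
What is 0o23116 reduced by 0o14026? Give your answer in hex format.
Convert 0o23116 (octal) → 2×4096 + 3×512 + 1×64 + 1×8 + 6 = 9806 (decimal)
Convert 0o14026 (octal) → 1×4096 + 4×512 + 2×8 + 6 = 6166 (decimal)
Compute 9806 - 6166 = 3640
Convert 3640 (decimal) → 3640 = 14×256 + 3×16 + 8 → 0xE38 (hexadecimal)
0xE38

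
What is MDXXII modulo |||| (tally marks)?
Convert MDXXII (Roman numeral) → 1000 + 500 + 10 + 10 + 1 + 1 = 1522 (decimal)
Convert |||| (tally marks) → 4 (decimal)
Compute 1522 mod 4 = 2
2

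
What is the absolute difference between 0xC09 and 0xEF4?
Convert 0xC09 (hexadecimal) → 12×256 + 9 = 3081 (decimal)
Convert 0xEF4 (hexadecimal) → 14×256 + 15×16 + 4 = 3828 (decimal)
Compute |3081 - 3828| = 747
747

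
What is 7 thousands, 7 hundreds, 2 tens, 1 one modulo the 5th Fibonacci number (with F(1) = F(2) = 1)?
Convert 7 thousands, 7 hundreds, 2 tens, 1 one (place-value notation) → 7×1000 + 7×100 + 2×10 + 1 = 7721 (decimal)
Convert the 5th Fibonacci number (with F(1) = F(2) = 1) (Fibonacci index) → 1, 1, 2, 3, 5 → 5 (decimal)
Compute 7721 mod 5 = 1
1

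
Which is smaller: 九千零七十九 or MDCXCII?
Convert 九千零七十九 (Chinese numeral) → 9×1000 + 7×10 + 9 = 9079 (decimal)
Convert MDCXCII (Roman numeral) → 1000 + 500 + 100 + 90 + 1 + 1 = 1692 (decimal)
Compare 9079 vs 1692: smaller = 1692
1692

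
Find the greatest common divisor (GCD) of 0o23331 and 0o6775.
Convert 0o23331 (octal) → 2×4096 + 3×512 + 3×64 + 3×8 + 1 = 9945 (decimal)
Convert 0o6775 (octal) → 6×512 + 7×64 + 7×8 + 5 = 3581 (decimal)
Compute gcd(9945, 3581) = 1
1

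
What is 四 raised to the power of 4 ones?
Convert 四 (Chinese numeral) → 4 (decimal)
Convert 4 ones (place-value notation) → 4 (decimal)
Compute 4 ^ 4 = 256
256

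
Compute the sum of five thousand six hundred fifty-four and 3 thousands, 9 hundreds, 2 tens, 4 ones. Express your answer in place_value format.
Convert five thousand six hundred fifty-four (English words) → 5×1000 + 6×100 + 54 = 5654 (decimal)
Convert 3 thousands, 9 hundreds, 2 tens, 4 ones (place-value notation) → 3×1000 + 9×100 + 2×10 + 4 = 3924 (decimal)
Compute 5654 + 3924 = 9578
Convert 9578 (decimal) → 9578 = 9×1000 + 5×100 + 7×10 + 8 → 9 thousands, 5 hundreds, 7 tens, 8 ones (place-value notation)
9 thousands, 5 hundreds, 7 tens, 8 ones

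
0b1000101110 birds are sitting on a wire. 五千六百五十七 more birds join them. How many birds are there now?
Convert 0b1000101110 (binary) → 512 + 32 + 8 + 4 + 2 = 558 (decimal)
Convert 五千六百五十七 (Chinese numeral) → 5×1000 + 6×100 + 5×10 + 7 = 5657 (decimal)
Compute 558 + 5657 = 6215
6215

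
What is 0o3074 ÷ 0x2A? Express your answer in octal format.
Convert 0o3074 (octal) → 3×512 + 7×8 + 4 = 1596 (decimal)
Convert 0x2A (hexadecimal) → 2×16 + 10 = 42 (decimal)
Compute 1596 ÷ 42 = 38
Convert 38 (decimal) → 38 = 4×8 + 6 → 0o46 (octal)
0o46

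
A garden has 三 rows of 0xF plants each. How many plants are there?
Convert 0xF (hexadecimal) → 15 (decimal)
Convert 三 (Chinese numeral) → 3 (decimal)
Compute 15 × 3 = 45
45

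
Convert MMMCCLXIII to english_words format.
Convert MMMCCLXIII (Roman numeral) → 1000 + 1000 + 1000 + 100 + 100 + 50 + 10 + 1 + 1 + 1 = 3263 (decimal)
Convert 3263 (decimal) → 3263 = 3×1000 + 2×100 + 63 → three thousand two hundred sixty-three (English words)
three thousand two hundred sixty-three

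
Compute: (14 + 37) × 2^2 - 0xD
Convert 2^2 (power) → 4 (decimal)
Convert 0xD (hexadecimal) → 13 (decimal)
Expression in decimal: (14 + 37) × 4 - 13
Parentheses first: 14 + 37 = 51
Multiply: 51 × 4 = 204
Subtract: 204 - 13 = 191
191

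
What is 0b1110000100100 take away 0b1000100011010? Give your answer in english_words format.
Convert 0b1110000100100 (binary) → 4096 + 2048 + 1024 + 32 + 4 = 7204 (decimal)
Convert 0b1000100011010 (binary) → 4096 + 256 + 16 + 8 + 2 = 4378 (decimal)
Compute 7204 - 4378 = 2826
Convert 2826 (decimal) → 2826 = 2×1000 + 8×100 + 26 → two thousand eight hundred twenty-six (English words)
two thousand eight hundred twenty-six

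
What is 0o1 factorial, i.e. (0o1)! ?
Convert 0o1 (octal) → 1 (decimal)
Compute 1! = 1
1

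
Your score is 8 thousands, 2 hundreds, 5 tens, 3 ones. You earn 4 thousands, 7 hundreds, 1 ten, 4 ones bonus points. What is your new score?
Convert 8 thousands, 2 hundreds, 5 tens, 3 ones (place-value notation) → 8×1000 + 2×100 + 5×10 + 3 = 8253 (decimal)
Convert 4 thousands, 7 hundreds, 1 ten, 4 ones (place-value notation) → 4×1000 + 7×100 + 1×10 + 4 = 4714 (decimal)
Compute 8253 + 4714 = 12967
12967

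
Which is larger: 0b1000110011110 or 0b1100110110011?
Convert 0b1000110011110 (binary) → 4096 + 256 + 128 + 16 + 8 + 4 + 2 = 4510 (decimal)
Convert 0b1100110110011 (binary) → 4096 + 2048 + 256 + 128 + 32 + 16 + 2 + 1 = 6579 (decimal)
Compare 4510 vs 6579: larger = 6579
6579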